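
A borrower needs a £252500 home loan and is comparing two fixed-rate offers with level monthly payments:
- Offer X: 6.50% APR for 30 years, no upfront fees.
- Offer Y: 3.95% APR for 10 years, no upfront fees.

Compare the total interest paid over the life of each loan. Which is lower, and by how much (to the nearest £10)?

Offer Y by £268,500

Offer X: at 6.50% the monthly rate is 0.0054167, so the payment is 252,500 × 0.0054167 / (1 − 1.0054167^−360) = £1,595.97.
Total interest on Offer X = 360 × £1,595.97 − £252,500 = £322,049.20.
Offer Y: monthly rate = 3.95%/12 = 0.0032917; payment = 252,500 × 0.0032917 / (1 − (1+0.0032917)^−120) = £2,550.44.
Total interest on Offer Y = 120 × £2,550.44 − £252,500 = £53,552.80.
Offer Y is lower by £268,496.40.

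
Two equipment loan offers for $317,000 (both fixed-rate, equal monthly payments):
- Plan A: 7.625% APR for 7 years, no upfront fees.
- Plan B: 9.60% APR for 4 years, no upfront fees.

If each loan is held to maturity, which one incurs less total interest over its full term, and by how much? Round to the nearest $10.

Plan B by $27,070

Plan A: monthly rate = 7.625%/12 = 0.0063542; payment = 317,000 × 0.0063542 / (1 − (1+0.0063542)^−84) = $4,881.81.
Total interest on Plan A = 84 × $4,881.81 − $317,000 = $93,072.04.
Plan B: at 9.60% the monthly rate is 0.0080000, so the payment is 317,000 × 0.0080000 / (1 − 1.0080000^−48) = $7,979.18.
Total interest on Plan B = 48 × $7,979.18 − $317,000 = $66,000.64.
Plan B is lower by $27,071.40.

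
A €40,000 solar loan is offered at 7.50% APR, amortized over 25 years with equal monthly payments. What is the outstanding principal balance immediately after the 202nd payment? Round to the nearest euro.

€21,613

With monthly rate i = 7.5%/12 = 0.0062500, the balance after k of n payments is P · [(1+i)^n − (1+i)^k] / [(1+i)^n − 1].
(1+0.0062500)^300 = 6.48288045 and (1+0.0062500)^202 = 3.52038743, so the balance is 40,000 × (6.48288045 − 3.52038743) / (6.48288045 − 1) = €21,612.68.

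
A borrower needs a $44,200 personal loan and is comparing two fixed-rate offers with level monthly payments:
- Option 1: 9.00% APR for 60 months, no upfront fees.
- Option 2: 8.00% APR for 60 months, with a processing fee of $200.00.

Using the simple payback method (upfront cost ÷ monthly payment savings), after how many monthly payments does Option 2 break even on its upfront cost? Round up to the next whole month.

10 months

Option 1: monthly rate = 9%/12 = 0.0075000; payment = 44,200 × 0.0075000 / (1 − (1+0.0075000)^−60) = $917.52.
Option 2: monthly rate = 8%/12 = 0.0066667; payment = 44,200 × 0.0066667 / (1 − (1+0.0066667)^−60) = $896.22.
Monthly savings = $917.52 − $896.22 = $21.30.
Break-even = $200.00 / $21.30 = 9.39 → 10 months.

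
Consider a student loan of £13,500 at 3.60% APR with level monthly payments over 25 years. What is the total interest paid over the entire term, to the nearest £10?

£6,990

Monthly rate = 3.6%/12 = 0.0030000; payment = 13,500 × 0.0030000 / (1 − (1+0.0030000)^−300) = £68.31.
Total paid = 300 × £68.31 = £20,493.00; interest = £20,493.00 − £13,500 = £6,993.00.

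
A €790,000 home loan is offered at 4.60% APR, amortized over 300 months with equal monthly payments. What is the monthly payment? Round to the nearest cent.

€4,436.04

Monthly rate = 4.6%/12 = 0.0038333; payment = 790,000 × 0.0038333 / (1 − (1+0.0038333)^−300) = €4,436.04.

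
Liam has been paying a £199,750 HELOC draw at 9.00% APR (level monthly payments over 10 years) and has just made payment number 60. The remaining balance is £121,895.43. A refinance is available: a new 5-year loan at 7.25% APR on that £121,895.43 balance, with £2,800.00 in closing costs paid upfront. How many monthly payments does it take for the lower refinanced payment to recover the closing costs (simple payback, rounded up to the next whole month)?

Current payment = 199,750 × 9%/12 / (1 − (1+0.0075000)^−120) = £2,530.35.
Refinanced payment = 121,895.43 × 0.0060417 / (1 − (1+0.0060417)^−60) = £2,428.08.
Monthly savings = £2,530.35 − £2,428.08 = £102.27.
Break-even = £2,800.00 / £102.27 = 27.38 → 28 months.

28 months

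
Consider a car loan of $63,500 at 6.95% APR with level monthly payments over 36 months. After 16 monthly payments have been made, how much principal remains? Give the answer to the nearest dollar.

$36,900

With monthly rate i = 6.95%/12 = 0.0057917, the balance after k of n payments is P · [(1+i)^n − (1+i)^k] / [(1+i)^n − 1].
(1+0.0057917)^36 = 1.23108826 and (1+0.0057917)^16 = 1.09680274, so the balance is 63,500 × (1.23108826 − 1.09680274) / (1.23108826 − 1) = $36,899.88.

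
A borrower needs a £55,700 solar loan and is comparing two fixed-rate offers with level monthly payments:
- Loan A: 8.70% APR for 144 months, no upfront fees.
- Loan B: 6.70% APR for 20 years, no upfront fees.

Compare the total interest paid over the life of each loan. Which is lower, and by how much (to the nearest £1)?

Loan A by £11,319

Loan A: monthly rate = 8.7%/12 = 0.0072500; payment = 55,700 × 0.0072500 / (1 − (1+0.0072500)^−144) = £624.51.
Total interest on Loan A = 144 × £624.51 − £55,700 = £34,229.44.
Loan B: at 6.70% the monthly rate is 0.0055833, so the payment is 55,700 × 0.0055833 / (1 − 1.0055833^−240) = £421.87.
Total interest on Loan B = 240 × £421.87 − £55,700 = £45,548.80.
Loan A is lower by £11,319.36.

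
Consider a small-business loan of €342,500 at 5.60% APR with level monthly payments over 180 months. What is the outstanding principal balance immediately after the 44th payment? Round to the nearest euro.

With monthly rate i = 5.6%/12 = 0.0046667, the balance after k of n payments is P · [(1+i)^n − (1+i)^k] / [(1+i)^n − 1].
(1+0.0046667)^180 = 2.31184539 and (1+0.0046667)^44 = 1.22734796, so the balance is 342,500 × (2.31184539 − 1.22734796) / (2.31184539 − 1) = €283,143.41.

€283,143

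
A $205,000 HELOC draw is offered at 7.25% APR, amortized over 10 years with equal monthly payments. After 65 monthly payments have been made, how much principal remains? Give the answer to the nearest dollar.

With monthly rate i = 7.25%/12 = 0.0060417, the balance after k of n payments is P · [(1+i)^n − (1+i)^k] / [(1+i)^n − 1].
(1+0.0060417)^120 = 2.06023216 and (1+0.0060417)^65 = 1.47923755, so the balance is 205,000 × (2.06023216 − 1.47923755) / (2.06023216 − 1) = $112,337.56.

$112,338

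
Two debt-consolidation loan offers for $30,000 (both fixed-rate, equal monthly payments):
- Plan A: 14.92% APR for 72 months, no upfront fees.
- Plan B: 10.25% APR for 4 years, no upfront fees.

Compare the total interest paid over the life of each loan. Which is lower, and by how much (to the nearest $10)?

Plan A: monthly rate = 14.92%/12 = 0.0124333; payment = 30,000 × 0.0124333 / (1 − (1+0.0124333)^−72) = $633.05.
Total interest on Plan A = 72 × $633.05 − $30,000 = $15,579.60.
Plan B: monthly rate = 10.25%/12 = 0.0085417; payment = 30,000 × 0.0085417 / (1 − (1+0.0085417)^−48) = $764.48.
Total interest on Plan B = 48 × $764.48 − $30,000 = $6,695.04.
Plan B is lower by $8,884.56.

Plan B by $8,880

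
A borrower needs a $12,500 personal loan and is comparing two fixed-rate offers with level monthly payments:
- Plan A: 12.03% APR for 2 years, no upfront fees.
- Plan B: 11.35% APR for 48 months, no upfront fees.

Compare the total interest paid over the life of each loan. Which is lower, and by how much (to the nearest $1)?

Plan A: at 12.03% the monthly rate is 0.0100250, so the payment is 12,500 × 0.0100250 / (1 − 1.0100250^−24) = $588.59.
Total interest on Plan A = 24 × $588.59 − $12,500 = $1,626.16.
Plan B: monthly rate = 11.35%/12 = 0.0094583; payment = 12,500 × 0.0094583 / (1 − (1+0.0094583)^−48) = $325.20.
Total interest on Plan B = 48 × $325.20 − $12,500 = $3,109.60.
Plan A is lower by $1,483.44.

Plan A by $1,483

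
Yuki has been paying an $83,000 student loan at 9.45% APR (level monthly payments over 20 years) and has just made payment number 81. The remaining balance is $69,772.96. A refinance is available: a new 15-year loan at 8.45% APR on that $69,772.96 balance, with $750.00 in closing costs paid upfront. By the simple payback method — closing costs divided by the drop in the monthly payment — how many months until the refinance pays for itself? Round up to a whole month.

Current payment = 83,000 × 9.45%/12 / (1 − (1+0.0078750)^−240) = $770.96.
Refinanced payment = 69,772.96 × 0.0070417 / (1 − (1+0.0070417)^−180) = $685.04.
Monthly savings = $770.96 − $685.04 = $85.92.
Break-even = $750.00 / $85.92 = 8.73 → 9 months.

9 months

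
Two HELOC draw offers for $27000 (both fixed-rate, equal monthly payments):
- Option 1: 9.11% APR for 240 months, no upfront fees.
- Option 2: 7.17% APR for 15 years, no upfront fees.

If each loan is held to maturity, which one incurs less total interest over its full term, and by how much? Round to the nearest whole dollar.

Option 2 by $14,615

Option 1: monthly rate = 9.11%/12 = 0.0075917; payment = 27,000 × 0.0075917 / (1 − (1+0.0075917)^−240) = $244.84.
Total interest on Option 1 = 240 × $244.84 − $27,000 = $31,761.60.
Option 2: monthly rate = 7.17%/12 = 0.0059750; payment = 27,000 × 0.0059750 / (1 − (1+0.0059750)^−180) = $245.26.
Total interest on Option 2 = 180 × $245.26 − $27,000 = $17,146.80.
Option 2 is lower by $14,614.80.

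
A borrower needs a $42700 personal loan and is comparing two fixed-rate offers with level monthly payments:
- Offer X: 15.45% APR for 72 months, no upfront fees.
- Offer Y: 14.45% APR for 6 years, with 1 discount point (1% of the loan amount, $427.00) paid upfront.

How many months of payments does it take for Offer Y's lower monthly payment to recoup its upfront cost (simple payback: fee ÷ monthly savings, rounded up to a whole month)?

19 months

Offer X: monthly rate = 15.45%/12 = 0.0128750; payment = 42,700 × 0.0128750 / (1 − (1+0.0128750)^−72) = $913.36.
Offer Y: monthly rate = 14.45%/12 = 0.0120417; payment = 42,700 × 0.0120417 / (1 − (1+0.0120417)^−72) = $890.19.
Monthly savings = $913.36 − $890.19 = $23.17.
Break-even = $427.00 / $23.17 = 18.43 → 19 months.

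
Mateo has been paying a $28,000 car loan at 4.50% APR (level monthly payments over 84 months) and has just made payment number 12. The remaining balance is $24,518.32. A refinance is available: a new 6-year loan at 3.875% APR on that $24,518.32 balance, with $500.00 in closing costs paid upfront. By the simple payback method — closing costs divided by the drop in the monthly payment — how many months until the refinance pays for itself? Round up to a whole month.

72 months

Current payment = 28,000 × 4.5%/12 / (1 − (1+0.0037500)^−84) = $389.20.
Refinanced payment = 24,518.32 × 0.0032292 / (1 − (1+0.0032292)^−72) = $382.20.
Monthly savings = $389.20 − $382.20 = $7.00.
Break-even = $500.00 / $7.00 = 71.43 → 72 months.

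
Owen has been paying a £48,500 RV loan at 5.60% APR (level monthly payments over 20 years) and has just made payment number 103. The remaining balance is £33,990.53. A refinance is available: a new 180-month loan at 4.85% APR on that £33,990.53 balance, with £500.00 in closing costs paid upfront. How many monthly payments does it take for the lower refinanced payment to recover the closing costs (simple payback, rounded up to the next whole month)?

Current payment = 48,500 × 5.6%/12 / (1 − (1+0.0046667)^−240) = £336.37.
Refinanced payment = 33,990.53 × 0.0040417 / (1 − (1+0.0040417)^−180) = £266.15.
Monthly savings = £336.37 − £266.15 = £70.22.
Break-even = £500.00 / £70.22 = 7.12 → 8 months.

8 months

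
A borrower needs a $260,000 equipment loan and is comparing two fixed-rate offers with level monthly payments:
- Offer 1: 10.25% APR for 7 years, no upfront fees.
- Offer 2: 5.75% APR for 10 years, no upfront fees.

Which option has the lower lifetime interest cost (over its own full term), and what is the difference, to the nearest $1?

Offer 2 by $22,917

Offer 1: monthly rate = 10.25%/12 = 0.0085417; payment = 260,000 × 0.0085417 / (1 − (1+0.0085417)^−84) = $4,349.97.
Total interest on Offer 1 = 84 × $4,349.97 − $260,000 = $105,397.48.
Offer 2: monthly rate = 5.75%/12 = 0.0047917; payment = 260,000 × 0.0047917 / (1 − (1+0.0047917)^−120) = $2,854.00.
Total interest on Offer 2 = 120 × $2,854.00 − $260,000 = $82,480.00.
Offer 2 is lower by $22,917.48.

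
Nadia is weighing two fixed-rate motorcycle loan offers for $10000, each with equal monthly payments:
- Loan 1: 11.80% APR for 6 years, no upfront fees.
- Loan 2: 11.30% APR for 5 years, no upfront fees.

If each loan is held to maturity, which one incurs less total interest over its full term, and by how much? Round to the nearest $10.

Loan 2 by $870

Loan 1: at 11.80% the monthly rate is 0.0098333, so the payment is 10,000 × 0.0098333 / (1 − 1.0098333^−72) = $194.46.
Total interest on Loan 1 = 72 × $194.46 − $10,000 = $4,001.12.
Loan 2: at 11.30% the monthly rate is 0.0094167, so the payment is 10,000 × 0.0094167 / (1 − 1.0094167^−60) = $218.92.
Total interest on Loan 2 = 60 × $218.92 − $10,000 = $3,135.20.
Loan 2 is lower by $865.92.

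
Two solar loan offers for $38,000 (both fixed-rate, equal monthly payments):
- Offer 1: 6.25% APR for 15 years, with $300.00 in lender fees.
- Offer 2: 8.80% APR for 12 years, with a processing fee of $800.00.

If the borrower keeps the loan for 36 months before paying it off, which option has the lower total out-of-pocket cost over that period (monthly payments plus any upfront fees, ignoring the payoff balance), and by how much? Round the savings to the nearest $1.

Offer 1 by $4,185

Offer 1: monthly rate = 6.25%/12 = 0.0052083; payment = 38,000 × 0.0052083 / (1 − (1+0.0052083)^−180) = $325.82.
Offer 2: monthly rate = 8.8%/12 = 0.0073333; payment = 38,000 × 0.0073333 / (1 − (1+0.0073333)^−144) = $428.18.
Over 36 months: Offer 1 costs 36 × $325.82 + $300.00 = $12,029.52; Offer 2 costs 36 × $428.18 + $800.00 = $16,214.48.
Offer 1 is cheaper by $16,214.48 − $12,029.52 = $4,184.96.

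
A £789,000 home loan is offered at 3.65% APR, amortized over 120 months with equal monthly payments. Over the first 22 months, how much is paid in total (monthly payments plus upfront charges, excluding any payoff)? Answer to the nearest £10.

£172,870

Monthly rate = 3.65%/12 = 0.0030417; payment = 789,000 × 0.0030417 / (1 − (1+0.0030417)^−120) = £7,857.66.
Total outlay = 22 × £7,857.66 = £172,868.52.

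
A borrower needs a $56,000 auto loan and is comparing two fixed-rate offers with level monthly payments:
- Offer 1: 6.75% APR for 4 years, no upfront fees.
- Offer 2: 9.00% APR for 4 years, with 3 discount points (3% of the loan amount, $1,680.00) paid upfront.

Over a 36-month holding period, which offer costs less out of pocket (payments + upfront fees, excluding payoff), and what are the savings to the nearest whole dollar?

Offer 1 by $3,806

Offer 1: at 6.75% the monthly rate is 0.0056250, so the payment is 56,000 × 0.0056250 / (1 − 1.0056250^−48) = $1,334.50.
Offer 2: monthly rate = 9%/12 = 0.0075000; payment = 56,000 × 0.0075000 / (1 − (1+0.0075000)^−48) = $1,393.56.
Over 36 months: Offer 1 costs 36 × $1,334.50 = $48,042.00; Offer 2 costs 36 × $1,393.56 + $1,680.00 = $51,848.16.
Offer 1 is cheaper by $51,848.16 − $48,042.00 = $3,806.16.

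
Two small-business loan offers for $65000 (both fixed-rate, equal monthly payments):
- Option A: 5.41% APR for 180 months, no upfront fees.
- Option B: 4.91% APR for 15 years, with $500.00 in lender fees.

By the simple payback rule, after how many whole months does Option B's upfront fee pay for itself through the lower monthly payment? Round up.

Option A: at 5.41% the monthly rate is 0.0045083, so the payment is 65,000 × 0.0045083 / (1 − 1.0045083^−180) = $528.01.
Option B: monthly rate = 4.91%/12 = 0.0040917; payment = 65,000 × 0.0040917 / (1 − (1+0.0040917)^−180) = $510.97.
Monthly savings = $528.01 − $510.97 = $17.04.
Break-even = $500.00 / $17.04 = 29.34 → 30 months.

30 months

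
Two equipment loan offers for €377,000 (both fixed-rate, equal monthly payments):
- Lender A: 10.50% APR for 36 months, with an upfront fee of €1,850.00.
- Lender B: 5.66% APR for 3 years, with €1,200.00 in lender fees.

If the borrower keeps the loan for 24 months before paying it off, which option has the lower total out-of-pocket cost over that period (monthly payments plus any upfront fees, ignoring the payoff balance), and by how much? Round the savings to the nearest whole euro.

Lender B by €20,866

Lender A: at 10.50% the monthly rate is 0.0087500, so the payment is 377,000 × 0.0087500 / (1 − 1.0087500^−36) = €12,253.42.
Lender B: monthly rate = 5.66%/12 = 0.0047167; payment = 377,000 × 0.0047167 / (1 − (1+0.0047167)^−36) = €11,411.08.
Over 24 months: Lender A costs 24 × €12,253.42 + €1,850.00 = €295,932.08; Lender B costs 24 × €11,411.08 + €1,200.00 = €275,065.92.
Lender B is cheaper by €295,932.08 − €275,065.92 = €20,866.16.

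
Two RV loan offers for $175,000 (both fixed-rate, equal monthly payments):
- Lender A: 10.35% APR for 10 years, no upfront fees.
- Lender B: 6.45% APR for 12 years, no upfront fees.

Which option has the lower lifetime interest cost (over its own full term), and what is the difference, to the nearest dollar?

Lender B by $29,780

Lender A: monthly rate = 10.35%/12 = 0.0086250; payment = 175,000 × 0.0086250 / (1 − (1+0.0086250)^−120) = $2,346.69.
Total interest on Lender A = 120 × $2,346.69 − $175,000 = $106,602.80.
Lender B: monthly rate = 6.45%/12 = 0.0053750; payment = 175,000 × 0.0053750 / (1 − (1+0.0053750)^−144) = $1,748.77.
Total interest on Lender B = 144 × $1,748.77 − $175,000 = $76,822.88.
Lender B is lower by $29,779.92.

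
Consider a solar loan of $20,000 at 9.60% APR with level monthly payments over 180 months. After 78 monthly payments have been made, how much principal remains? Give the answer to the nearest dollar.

$14,608

With monthly rate i = 9.6%/12 = 0.0080000, the balance after k of n payments is P · [(1+i)^n − (1+i)^k] / [(1+i)^n − 1].
(1+0.0080000)^180 = 4.19658264 and (1+0.0080000)^78 = 1.86175061, so the balance is 20,000 × (4.19658264 − 1.86175061) / (4.19658264 − 1) = $14,608.30.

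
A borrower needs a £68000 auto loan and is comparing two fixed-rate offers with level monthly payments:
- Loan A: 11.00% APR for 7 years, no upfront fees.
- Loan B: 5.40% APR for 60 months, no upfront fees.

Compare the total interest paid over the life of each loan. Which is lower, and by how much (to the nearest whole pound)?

Loan A: at 11.00% the monthly rate is 0.0091667, so the payment is 68,000 × 0.0091667 / (1 − 1.0091667^−84) = £1,164.33.
Total interest on Loan A = 84 × £1,164.33 − £68,000 = £29,803.72.
Loan B: at 5.40% the monthly rate is 0.0045000, so the payment is 68,000 × 0.0045000 / (1 − 1.0045000^−60) = £1,295.74.
Total interest on Loan B = 60 × £1,295.74 − £68,000 = £9,744.40.
Loan B is lower by £20,059.32.

Loan B by £20,059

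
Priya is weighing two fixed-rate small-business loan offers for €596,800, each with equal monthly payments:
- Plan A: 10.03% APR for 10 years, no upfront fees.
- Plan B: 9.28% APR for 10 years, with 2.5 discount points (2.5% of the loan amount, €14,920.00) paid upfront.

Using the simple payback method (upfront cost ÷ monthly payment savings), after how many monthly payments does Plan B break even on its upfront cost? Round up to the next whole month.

61 months

Plan A: monthly rate = 10.03%/12 = 0.0083583; payment = 596,800 × 0.0083583 / (1 − (1+0.0083583)^−120) = €7,896.67.
Plan B: at 9.28% the monthly rate is 0.0077333, so the payment is 596,800 × 0.0077333 / (1 − 1.0077333^−120) = €7,650.74.
Monthly savings = €7,896.67 − €7,650.74 = €245.93.
Break-even = €14,920.00 / €245.93 = 60.67 → 61 months.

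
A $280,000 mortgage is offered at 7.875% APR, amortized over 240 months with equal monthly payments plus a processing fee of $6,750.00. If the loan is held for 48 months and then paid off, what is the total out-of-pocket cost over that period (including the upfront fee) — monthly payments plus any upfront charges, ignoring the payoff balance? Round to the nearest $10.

Monthly rate = 7.875%/12 = 0.0065625; payment = 280,000 × 0.0065625 / (1 − (1+0.0065625)^−240) = $2,320.30.
Total outlay = 48 × $2,320.30 + $6,750.00 = $118,124.40.

$118,120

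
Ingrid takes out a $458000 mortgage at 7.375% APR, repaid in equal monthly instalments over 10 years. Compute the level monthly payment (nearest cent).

$5,406.71

At 7.375% the monthly rate is 0.0061458, so the payment is 458,000 × 0.0061458 / (1 − 1.0061458^−120) = $5,406.71.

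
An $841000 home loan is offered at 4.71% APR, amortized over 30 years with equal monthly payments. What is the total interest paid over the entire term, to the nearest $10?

$731,050

Monthly rate = 4.71%/12 = 0.0039250; payment = 841,000 × 0.0039250 / (1 − (1+0.0039250)^−360) = $4,366.80.
Total paid = 360 × $4,366.80 = $1,572,048.00; interest = $1,572,048.00 − $841,000 = $731,048.00.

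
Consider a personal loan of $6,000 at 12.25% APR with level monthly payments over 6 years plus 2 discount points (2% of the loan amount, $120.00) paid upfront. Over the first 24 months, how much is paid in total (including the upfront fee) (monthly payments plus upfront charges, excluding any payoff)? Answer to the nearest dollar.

At 12.25% the monthly rate is 0.0102083, so the payment is 6,000 × 0.0102083 / (1 − 1.0102083^−72) = $118.08.
Total outlay = 24 × $118.08 + $120.00 = $2,953.92.

$2,954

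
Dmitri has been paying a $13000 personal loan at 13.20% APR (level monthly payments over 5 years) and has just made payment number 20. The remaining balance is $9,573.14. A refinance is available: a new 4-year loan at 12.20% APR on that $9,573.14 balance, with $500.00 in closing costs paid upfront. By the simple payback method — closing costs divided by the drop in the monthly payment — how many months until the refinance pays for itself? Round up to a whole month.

Current payment = 13,000 × 13.2%/12 / (1 − (1+0.0110000)^−60) = $297.12.
Refinanced payment = 9,573.14 × 0.0101667 / (1 − (1+0.0101667)^−48) = $253.04.
Monthly savings = $297.12 − $253.04 = $44.08.
Break-even = $500.00 / $44.08 = 11.34 → 12 months.

12 months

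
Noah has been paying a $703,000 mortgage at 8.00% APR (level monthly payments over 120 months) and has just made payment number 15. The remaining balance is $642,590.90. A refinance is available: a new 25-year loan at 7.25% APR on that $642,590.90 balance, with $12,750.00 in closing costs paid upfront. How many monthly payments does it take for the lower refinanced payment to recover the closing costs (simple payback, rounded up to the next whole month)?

4 months

Current payment = 703,000 × 8%/12 / (1 − (1+0.0066667)^−120) = $8,529.33.
Refinanced payment = 642,590.90 × 0.0060417 / (1 − (1+0.0060417)^−300) = $4,644.69.
Monthly savings = $8,529.33 − $4,644.69 = $3,884.64.
Break-even = $12,750.00 / $3,884.64 = 3.28 → 4 months.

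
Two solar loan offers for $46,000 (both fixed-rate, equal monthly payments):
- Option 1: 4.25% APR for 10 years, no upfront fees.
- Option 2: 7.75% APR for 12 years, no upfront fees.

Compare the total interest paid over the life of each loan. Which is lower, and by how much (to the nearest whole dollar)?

Option 1 by $14,251

Option 1: at 4.25% the monthly rate is 0.0035417, so the payment is 46,000 × 0.0035417 / (1 − 1.0035417^−120) = $471.21.
Total interest on Option 1 = 120 × $471.21 − $46,000 = $10,545.20.
Option 2: at 7.75% the monthly rate is 0.0064583, so the payment is 46,000 × 0.0064583 / (1 − 1.0064583^−144) = $491.64.
Total interest on Option 2 = 144 × $491.64 − $46,000 = $24,796.16.
Option 1 is lower by $14,250.96.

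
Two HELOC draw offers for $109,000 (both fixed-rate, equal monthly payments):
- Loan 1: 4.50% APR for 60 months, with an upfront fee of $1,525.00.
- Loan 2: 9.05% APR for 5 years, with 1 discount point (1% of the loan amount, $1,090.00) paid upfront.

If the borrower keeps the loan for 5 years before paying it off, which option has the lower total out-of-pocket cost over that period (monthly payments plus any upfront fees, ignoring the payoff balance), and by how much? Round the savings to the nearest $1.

Loan 1 by $13,558

Loan 1: monthly rate = 4.5%/12 = 0.0037500; payment = 109,000 × 0.0037500 / (1 − (1+0.0037500)^−60) = $2,032.09.
Loan 2: monthly rate = 9.05%/12 = 0.0075417; payment = 109,000 × 0.0075417 / (1 − (1+0.0075417)^−60) = $2,265.31.
Over 60 months: Loan 1 costs 60 × $2,032.09 + $1,525.00 = $123,450.40; Loan 2 costs 60 × $2,265.31 + $1,090.00 = $137,008.60.
Loan 1 is cheaper by $137,008.60 − $123,450.40 = $13,558.20.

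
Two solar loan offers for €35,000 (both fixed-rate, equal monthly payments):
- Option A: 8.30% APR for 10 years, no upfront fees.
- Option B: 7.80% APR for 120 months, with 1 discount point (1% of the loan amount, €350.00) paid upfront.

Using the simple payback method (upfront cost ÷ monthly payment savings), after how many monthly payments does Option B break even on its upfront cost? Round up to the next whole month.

Option A: monthly rate = 8.3%/12 = 0.0069167; payment = 35,000 × 0.0069167 / (1 − (1+0.0069167)^−120) = €430.22.
Option B: at 7.80% the monthly rate is 0.0065000, so the payment is 35,000 × 0.0065000 / (1 − 1.0065000^−120) = €420.96.
Monthly savings = €430.22 − €420.96 = €9.26.
Break-even = €350.00 / €9.26 = 37.80 → 38 months.

38 months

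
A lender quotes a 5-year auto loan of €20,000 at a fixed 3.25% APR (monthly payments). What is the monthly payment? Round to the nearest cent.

€361.60

At 3.25% the monthly rate is 0.0027083, so the payment is 20,000 × 0.0027083 / (1 − 1.0027083^−60) = €361.60.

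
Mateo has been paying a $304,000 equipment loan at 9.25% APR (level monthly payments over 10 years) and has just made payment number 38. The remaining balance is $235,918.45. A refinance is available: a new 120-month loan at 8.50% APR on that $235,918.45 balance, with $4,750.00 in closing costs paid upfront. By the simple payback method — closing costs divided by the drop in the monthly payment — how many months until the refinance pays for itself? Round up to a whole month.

Current payment = 304,000 × 9.25%/12 / (1 − (1+0.0077083)^−120) = $3,892.19.
Refinanced payment = 235,918.45 × 0.0070833 / (1 − (1+0.0070833)^−120) = $2,925.05.
Monthly savings = $3,892.19 − $2,925.05 = $967.14.
Break-even = $4,750.00 / $967.14 = 4.91 → 5 months.

5 months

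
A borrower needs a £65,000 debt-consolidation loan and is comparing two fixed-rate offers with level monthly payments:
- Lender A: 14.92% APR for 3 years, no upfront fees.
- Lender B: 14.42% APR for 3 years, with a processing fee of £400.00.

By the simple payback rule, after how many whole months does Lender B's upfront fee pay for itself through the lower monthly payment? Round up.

26 months

Lender A: at 14.92% the monthly rate is 0.0124333, so the payment is 65,000 × 0.0124333 / (1 − 1.0124333^−36) = £2,250.70.
Lender B: monthly rate = 14.42%/12 = 0.0120167; payment = 65,000 × 0.0120167 / (1 − (1+0.0120167)^−36) = £2,234.83.
Monthly savings = £2,250.70 − £2,234.83 = £15.87.
Break-even = £400.00 / £15.87 = 25.20 → 26 months.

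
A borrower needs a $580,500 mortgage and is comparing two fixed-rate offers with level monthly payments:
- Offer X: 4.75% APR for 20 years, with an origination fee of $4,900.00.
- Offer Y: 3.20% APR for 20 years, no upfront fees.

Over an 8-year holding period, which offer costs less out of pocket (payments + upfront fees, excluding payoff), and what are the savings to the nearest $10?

Offer Y by $50,350

Offer X: monthly rate = 4.75%/12 = 0.0039583; payment = 580,500 × 0.0039583 / (1 − (1+0.0039583)^−240) = $3,751.33.
Offer Y: at 3.20% the monthly rate is 0.0026667, so the payment is 580,500 × 0.0026667 / (1 − 1.0026667^−240) = $3,277.87.
Over 96 months: Offer X costs 96 × $3,751.33 + $4,900.00 = $365,027.68; Offer Y costs 96 × $3,277.87 = $314,675.52.
Offer Y is cheaper by $365,027.68 − $314,675.52 = $50,352.16.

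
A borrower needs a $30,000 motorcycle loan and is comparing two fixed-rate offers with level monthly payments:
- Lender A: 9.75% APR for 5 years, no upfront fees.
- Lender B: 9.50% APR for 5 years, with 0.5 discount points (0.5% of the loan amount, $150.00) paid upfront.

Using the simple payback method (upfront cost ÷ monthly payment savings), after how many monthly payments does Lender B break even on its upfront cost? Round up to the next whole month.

Lender A: at 9.75% the monthly rate is 0.0081250, so the payment is 30,000 × 0.0081250 / (1 − 1.0081250^−60) = $633.73.
Lender B: at 9.50% the monthly rate is 0.0079167, so the payment is 30,000 × 0.0079167 / (1 − 1.0079167^−60) = $630.06.
Monthly savings = $633.73 − $630.06 = $3.67.
Break-even = $150.00 / $3.67 = 40.87 → 41 months.

41 months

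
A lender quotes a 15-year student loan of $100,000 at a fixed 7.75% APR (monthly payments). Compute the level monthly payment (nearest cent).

$941.28

Monthly rate = 7.75%/12 = 0.0064583; payment = 100,000 × 0.0064583 / (1 − (1+0.0064583)^−180) = $941.28.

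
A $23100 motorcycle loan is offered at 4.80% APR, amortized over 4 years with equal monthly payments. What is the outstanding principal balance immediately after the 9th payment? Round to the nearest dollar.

With monthly rate i = 4.8%/12 = 0.0040000, the balance after k of n payments is P · [(1+i)^n − (1+i)^k] / [(1+i)^n − 1].
(1+0.0040000)^48 = 1.21120656 and (1+0.0040000)^9 = 1.03658141, so the balance is 23,100 × (1.21120656 − 1.03658141) / (1.21120656 − 1) = $19,099.03.

$19,099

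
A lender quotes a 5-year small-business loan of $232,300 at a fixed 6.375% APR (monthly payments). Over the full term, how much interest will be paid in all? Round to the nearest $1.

$39,598

At 6.375% the monthly rate is 0.0053125, so the payment is 232,300 × 0.0053125 / (1 − 1.0053125^−60) = $4,531.63.
Total paid = 60 × $4,531.63 = $271,897.80; interest = $271,897.80 − $232,300 = $39,597.80.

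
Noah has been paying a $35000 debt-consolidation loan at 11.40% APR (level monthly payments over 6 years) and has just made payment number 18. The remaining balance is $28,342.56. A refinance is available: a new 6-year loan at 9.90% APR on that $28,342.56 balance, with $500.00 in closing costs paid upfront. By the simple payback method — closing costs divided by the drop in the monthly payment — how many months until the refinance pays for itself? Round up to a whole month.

Current payment = 35,000 × 11.4%/12 / (1 − (1+0.0095000)^−72) = $673.39.
Refinanced payment = 28,342.56 × 0.0082500 / (1 − (1+0.0082500)^−72) = $523.64.
Monthly savings = $673.39 − $523.64 = $149.75.
Break-even = $500.00 / $149.75 = 3.34 → 4 months.

4 months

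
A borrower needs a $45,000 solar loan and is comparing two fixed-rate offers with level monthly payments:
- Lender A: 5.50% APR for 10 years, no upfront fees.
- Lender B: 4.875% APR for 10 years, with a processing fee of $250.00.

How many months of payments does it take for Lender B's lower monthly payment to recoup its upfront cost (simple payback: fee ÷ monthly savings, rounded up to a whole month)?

Lender A: at 5.50% the monthly rate is 0.0045833, so the payment is 45,000 × 0.0045833 / (1 − 1.0045833^−120) = $488.37.
Lender B: monthly rate = 4.875%/12 = 0.0040625; payment = 45,000 × 0.0040625 / (1 − (1+0.0040625)^−120) = $474.55.
Monthly savings = $488.37 − $474.55 = $13.82.
Break-even = $250.00 / $13.82 = 18.09 → 19 months.

19 months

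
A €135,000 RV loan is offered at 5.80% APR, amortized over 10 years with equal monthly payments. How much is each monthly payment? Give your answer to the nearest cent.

Monthly rate = 5.8%/12 = 0.0048333; payment = 135,000 × 0.0048333 / (1 − (1+0.0048333)^−120) = €1,485.25.

€1,485.25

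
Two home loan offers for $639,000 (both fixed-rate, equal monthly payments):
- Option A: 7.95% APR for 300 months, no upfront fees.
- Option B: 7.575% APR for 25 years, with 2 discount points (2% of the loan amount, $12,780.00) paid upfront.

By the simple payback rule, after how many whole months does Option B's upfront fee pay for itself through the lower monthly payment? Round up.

Option A: monthly rate = 7.95%/12 = 0.0066250; payment = 639,000 × 0.0066250 / (1 − (1+0.0066250)^−300) = $4,910.76.
Option B: at 7.575% the monthly rate is 0.0063125, so the payment is 639,000 × 0.0063125 / (1 − 1.0063125^−300) = $4,753.37.
Monthly savings = $4,910.76 − $4,753.37 = $157.39.
Break-even = $12,780.00 / $157.39 = 81.20 → 82 months.

82 months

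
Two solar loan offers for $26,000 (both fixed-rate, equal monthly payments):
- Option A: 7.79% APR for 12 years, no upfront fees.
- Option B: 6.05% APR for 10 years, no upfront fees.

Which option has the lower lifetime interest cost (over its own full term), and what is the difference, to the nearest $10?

Option B by $5,380

Option A: monthly rate = 7.79%/12 = 0.0064917; payment = 26,000 × 0.0064917 / (1 − (1+0.0064917)^−144) = $278.45.
Total interest on Option A = 144 × $278.45 − $26,000 = $14,096.80.
Option B: at 6.05% the monthly rate is 0.0050417, so the payment is 26,000 × 0.0050417 / (1 − 1.0050417^−120) = $289.31.
Total interest on Option B = 120 × $289.31 − $26,000 = $8,717.20.
Option B is lower by $5,379.60.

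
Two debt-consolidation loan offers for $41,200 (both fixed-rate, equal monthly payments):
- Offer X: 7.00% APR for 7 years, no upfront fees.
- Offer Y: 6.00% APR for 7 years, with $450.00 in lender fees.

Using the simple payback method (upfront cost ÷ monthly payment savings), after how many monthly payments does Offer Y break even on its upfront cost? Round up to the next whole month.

Offer X: monthly rate = 7%/12 = 0.0058333; payment = 41,200 × 0.0058333 / (1 − (1+0.0058333)^−84) = $621.82.
Offer Y: monthly rate = 6%/12 = 0.0050000; payment = 41,200 × 0.0050000 / (1 − (1+0.0050000)^−84) = $601.87.
Monthly savings = $621.82 − $601.87 = $19.95.
Break-even = $450.00 / $19.95 = 22.56 → 23 months.

23 months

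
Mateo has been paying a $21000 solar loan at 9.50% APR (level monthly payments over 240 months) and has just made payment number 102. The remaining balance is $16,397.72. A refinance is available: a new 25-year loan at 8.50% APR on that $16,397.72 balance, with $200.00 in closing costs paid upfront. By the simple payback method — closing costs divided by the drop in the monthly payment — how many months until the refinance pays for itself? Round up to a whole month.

4 months

Current payment = 21,000 × 9.5%/12 / (1 − (1+0.0079167)^−240) = $195.75.
Refinanced payment = 16,397.72 × 0.0070833 / (1 − (1+0.0070833)^−300) = $132.04.
Monthly savings = $195.75 − $132.04 = $63.71.
Break-even = $200.00 / $63.71 = 3.14 → 4 months.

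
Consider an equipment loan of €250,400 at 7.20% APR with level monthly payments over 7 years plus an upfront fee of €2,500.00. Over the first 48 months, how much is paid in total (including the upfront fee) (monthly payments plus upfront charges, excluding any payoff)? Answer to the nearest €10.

At 7.20% the monthly rate is 0.0060000, so the payment is 250,400 × 0.0060000 / (1 − 1.0060000^−84) = €3,803.74.
Total outlay = 48 × €3,803.74 + €2,500.00 = €185,079.52.

€185,080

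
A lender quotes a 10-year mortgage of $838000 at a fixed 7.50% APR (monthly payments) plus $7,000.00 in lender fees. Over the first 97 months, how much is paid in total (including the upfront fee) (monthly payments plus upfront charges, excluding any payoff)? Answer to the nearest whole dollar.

Monthly rate = 7.5%/12 = 0.0062500; payment = 838,000 × 0.0062500 / (1 − (1+0.0062500)^−120) = $9,947.21.
Total outlay = 97 × $9,947.21 + $7,000.00 = $971,879.37.

$971,879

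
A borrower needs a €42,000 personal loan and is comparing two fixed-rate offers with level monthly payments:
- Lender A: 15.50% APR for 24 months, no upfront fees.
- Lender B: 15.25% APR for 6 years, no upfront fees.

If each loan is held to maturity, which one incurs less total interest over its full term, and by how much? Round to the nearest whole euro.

Lender A by €15,239

Lender A: monthly rate = 15.5%/12 = 0.0129167; payment = 42,000 × 0.0129167 / (1 − (1+0.0129167)^−24) = €2,046.43.
Total interest on Lender A = 24 × €2,046.43 − €42,000 = €7,114.32.
Lender B: at 15.25% the monthly rate is 0.0127083, so the payment is 42,000 × 0.0127083 / (1 − 1.0127083^−72) = €893.80.
Total interest on Lender B = 72 × €893.80 − €42,000 = €22,353.60.
Lender A is lower by €15,239.28.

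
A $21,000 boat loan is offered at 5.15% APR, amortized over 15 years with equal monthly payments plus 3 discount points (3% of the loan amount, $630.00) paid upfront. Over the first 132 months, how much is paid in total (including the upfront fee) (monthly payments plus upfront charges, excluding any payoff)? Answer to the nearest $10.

$22,770

At 5.15% the monthly rate is 0.0042917, so the payment is 21,000 × 0.0042917 / (1 − 1.0042917^−180) = $167.71.
Total outlay = 132 × $167.71 + $630.00 = $22,767.72.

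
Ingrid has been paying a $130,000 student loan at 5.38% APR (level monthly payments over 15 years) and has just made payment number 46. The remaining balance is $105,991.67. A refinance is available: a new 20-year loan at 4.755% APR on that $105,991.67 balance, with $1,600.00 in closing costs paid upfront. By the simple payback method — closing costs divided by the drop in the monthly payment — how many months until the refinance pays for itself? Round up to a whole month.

Current payment = 130,000 × 5.38%/12 / (1 − (1+0.0044833)^−180) = $1,053.95.
Refinanced payment = 105,991.67 × 0.0039625 / (1 − (1+0.0039625)^−240) = $685.23.
Monthly savings = $1,053.95 − $685.23 = $368.72.
Break-even = $1,600.00 / $368.72 = 4.34 → 5 months.

5 months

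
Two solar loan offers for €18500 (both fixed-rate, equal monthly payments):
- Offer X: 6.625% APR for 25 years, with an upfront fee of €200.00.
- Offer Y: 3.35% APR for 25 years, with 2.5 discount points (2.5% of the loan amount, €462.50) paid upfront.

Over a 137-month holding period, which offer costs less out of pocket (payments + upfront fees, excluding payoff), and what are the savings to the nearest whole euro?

Offer Y by €4,564

Offer X: at 6.625% the monthly rate is 0.0055208, so the payment is 18,500 × 0.0055208 / (1 − 1.0055208^−300) = €126.36.
Offer Y: at 3.35% the monthly rate is 0.0027917, so the payment is 18,500 × 0.0027917 / (1 − 1.0027917^−300) = €91.13.
Over 137 months: Offer X costs 137 × €126.36 + €200.00 = €17,511.32; Offer Y costs 137 × €91.13 + €462.50 = €12,947.31.
Offer Y is cheaper by €17,511.32 − €12,947.31 = €4,564.01.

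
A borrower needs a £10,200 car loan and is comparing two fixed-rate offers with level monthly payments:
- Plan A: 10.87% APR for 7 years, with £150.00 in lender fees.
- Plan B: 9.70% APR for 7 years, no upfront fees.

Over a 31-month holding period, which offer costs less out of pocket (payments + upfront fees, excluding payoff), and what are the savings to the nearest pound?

Plan B by £342

Plan A: at 10.87% the monthly rate is 0.0090583, so the payment is 10,200 × 0.0090583 / (1 − 1.0090583^−84) = £173.95.
Plan B: monthly rate = 9.7%/12 = 0.0080833; payment = 10,200 × 0.0080833 / (1 − (1+0.0080833)^−84) = £167.76.
Over 31 months: Plan A costs 31 × £173.95 + £150.00 = £5,542.45; Plan B costs 31 × £167.76 = £5,200.56.
Plan B is cheaper by £5,542.45 − £5,200.56 = £341.89.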